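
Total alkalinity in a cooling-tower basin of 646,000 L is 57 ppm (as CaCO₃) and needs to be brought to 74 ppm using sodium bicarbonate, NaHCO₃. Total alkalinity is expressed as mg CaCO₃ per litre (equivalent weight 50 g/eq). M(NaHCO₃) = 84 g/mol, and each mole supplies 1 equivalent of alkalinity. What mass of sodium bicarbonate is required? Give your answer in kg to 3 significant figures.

18.4 kg

Alkalinity to add: (74 − 57) = 17 mg/L as CaCO₃ × 646,000 L = 10,980 g as CaCO₃.
Equivalents: 10,980 g ÷ 50 g/eq = 219.6 eq.
NaHCO₃ supplies 1 eq per mole → 219.6 mol.
Mass: 219.6 mol × 84 g/mol = 18,450 g.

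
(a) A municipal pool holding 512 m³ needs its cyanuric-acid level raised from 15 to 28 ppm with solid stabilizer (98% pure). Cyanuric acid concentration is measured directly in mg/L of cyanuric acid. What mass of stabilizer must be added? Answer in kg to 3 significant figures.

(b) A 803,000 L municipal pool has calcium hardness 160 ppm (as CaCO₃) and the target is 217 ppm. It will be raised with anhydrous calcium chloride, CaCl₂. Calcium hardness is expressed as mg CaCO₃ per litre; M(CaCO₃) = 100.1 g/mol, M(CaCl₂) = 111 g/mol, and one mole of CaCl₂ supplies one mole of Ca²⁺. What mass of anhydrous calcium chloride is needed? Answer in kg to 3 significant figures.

(a) Volume: 512 m³ = 512,000 L.
(a) CYA to add: (28 − 15) = 13 mg/L × 512,000 L = 6656 g cyanuric acid.
(a) At 98% purity: 6656 / 0.98 = 6792 g product.

(b) Hardness to add: (217 − 160) = 57 mg/L as CaCO₃ × 803,000 L = 45,770 g as CaCO₃.
(b) Moles of Ca²⁺ (1 mol Ca²⁺ ≡ 1 mol CaCO₃): 45,770 / 100.1 g/mol = 457.3 mol.
(b) Mass of CaCl₂: 457.3 × 111 = 50,760 g.

(a) 6.79 kg; (b) 50.8 kg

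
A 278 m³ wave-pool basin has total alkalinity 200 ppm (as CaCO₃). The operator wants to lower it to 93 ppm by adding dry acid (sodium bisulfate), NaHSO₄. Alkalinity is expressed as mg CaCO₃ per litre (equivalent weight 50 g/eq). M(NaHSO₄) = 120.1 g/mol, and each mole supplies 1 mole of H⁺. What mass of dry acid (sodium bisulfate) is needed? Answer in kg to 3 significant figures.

Volume: 278 m³ = 278,000 L.
Alkalinity to neutralize: (200 − 93) = 107 mg/L as CaCO₃ × 278,000 L = 29,750 g as CaCO₃.
Equivalents of H⁺ required: 29,750 ÷ 50 g/eq = 594.9 eq = 594.9 mol NaHSO₄.
Mass of NaHSO₄: 594.9 × 120.1 = 71,450 g.

71.4 kg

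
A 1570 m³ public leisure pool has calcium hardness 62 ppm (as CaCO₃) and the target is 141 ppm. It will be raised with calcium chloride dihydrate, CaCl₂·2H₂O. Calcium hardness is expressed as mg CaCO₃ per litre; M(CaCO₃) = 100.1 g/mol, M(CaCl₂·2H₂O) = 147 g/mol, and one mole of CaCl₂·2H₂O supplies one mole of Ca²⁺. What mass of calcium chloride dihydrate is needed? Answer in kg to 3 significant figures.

Volume: 1570 m³ = 1,570,000 L.
Hardness to add: (141 − 62) = 79 mg/L as CaCO₃ × 1,570,000 L = 124,000 g as CaCO₃.
Moles of Ca²⁺ (1 mol Ca²⁺ ≡ 1 mol CaCO₃): 124,000 / 100.1 g/mol = 1239 mol.
Mass of CaCl₂·2H₂O: 1239 × 147 = 182,100 g.

182 kg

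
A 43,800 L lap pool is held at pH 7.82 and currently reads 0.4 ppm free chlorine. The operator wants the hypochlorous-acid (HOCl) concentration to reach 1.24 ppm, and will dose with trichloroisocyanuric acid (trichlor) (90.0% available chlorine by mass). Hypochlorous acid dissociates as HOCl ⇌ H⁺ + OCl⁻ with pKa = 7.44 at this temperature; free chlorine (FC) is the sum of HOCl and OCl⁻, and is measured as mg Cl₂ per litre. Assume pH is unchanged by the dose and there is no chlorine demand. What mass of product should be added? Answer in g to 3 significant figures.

[OCl⁻]/[HOCl] = 10^(pH − pKa) = 10^(7.82 − 7.44) = 2.399; fraction as HOCl = 1/(1 + 2.399) = 0.2942.
Free chlorine required for 1.24 ppm HOCl: 1.24 / 0.2942 = 4.215 ppm.
FC to add: 4.215 − 0.4 = 3.815 mg/L as Cl₂.
Cl₂ equivalent: 3.815 mg/L × 43,800 L = 167.1 g.
Product at 90.0% available Cl: 167.1 / 0.9 = 185.6 g.

186 g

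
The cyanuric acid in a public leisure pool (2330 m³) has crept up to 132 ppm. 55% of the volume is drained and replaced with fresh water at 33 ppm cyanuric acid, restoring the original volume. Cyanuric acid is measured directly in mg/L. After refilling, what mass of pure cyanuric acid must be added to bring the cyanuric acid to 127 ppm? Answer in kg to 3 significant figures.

Volume: 2330 m³ = 2,330,000 L.
After draining 55% and refilling: 132 × 0.45 + 33 × 0.55 = 77.55 ppm.
Deficit to target: 127 − 77.55 = 49.45 mg/L.
Mass: 49.45 mg/L × 2,330,000 L = 115,200 g cyanuric acid.

115 kg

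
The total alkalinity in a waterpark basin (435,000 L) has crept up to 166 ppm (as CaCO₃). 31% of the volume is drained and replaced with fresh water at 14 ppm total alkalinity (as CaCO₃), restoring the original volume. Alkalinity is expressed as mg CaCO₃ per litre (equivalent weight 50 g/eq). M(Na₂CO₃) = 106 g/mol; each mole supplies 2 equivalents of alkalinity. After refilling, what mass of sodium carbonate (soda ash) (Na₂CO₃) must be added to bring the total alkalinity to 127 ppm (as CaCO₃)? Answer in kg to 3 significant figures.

3.74 kg

After draining 31% and refilling: 166 × 0.69 + 14 × 0.31 = 118.88 ppm.
Deficit to target: 127 − 118.88 = 8.12 mg/L.
As CaCO₃: 8.12 mg/L × 435,000 L = 3532 g; ÷ 50 g/eq ÷ 2 = 35.32 mol Na₂CO₃.
Mass: 35.32 × 106 = 3744 g.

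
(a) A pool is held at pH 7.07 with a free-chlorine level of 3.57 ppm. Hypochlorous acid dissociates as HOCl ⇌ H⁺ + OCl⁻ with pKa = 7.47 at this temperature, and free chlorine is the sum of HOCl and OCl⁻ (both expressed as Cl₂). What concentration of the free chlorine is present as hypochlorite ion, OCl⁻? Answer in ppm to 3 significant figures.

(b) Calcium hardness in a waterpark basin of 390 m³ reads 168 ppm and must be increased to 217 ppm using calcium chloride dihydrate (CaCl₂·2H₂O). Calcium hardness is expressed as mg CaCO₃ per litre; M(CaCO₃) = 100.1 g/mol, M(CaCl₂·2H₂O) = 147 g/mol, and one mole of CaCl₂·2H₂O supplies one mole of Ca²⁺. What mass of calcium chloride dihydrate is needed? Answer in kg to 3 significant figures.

(a) 1.02 ppm; (b) 28.1 kg

(a) [OCl⁻]/[HOCl] = 10^(pH − pKa) = 10^(7.07 − 7.47) = 10^-0.40 = 0.3981.
(a) Fraction as HOCl = 1 / (1 + 0.3981) = 0.7153.
(a) OCl⁻ = (1 − 0.7153) × 3.57 ppm = 1.017 ppm.

(b) Volume: 390 m³ = 390,000 L.
(b) Hardness to add: (217 − 168) = 49 mg/L as CaCO₃ × 390,000 L = 19,110 g as CaCO₃.
(b) Moles of Ca²⁺ (1 mol Ca²⁺ ≡ 1 mol CaCO₃): 19,110 / 100.1 g/mol = 190.9 mol.
(b) Mass of CaCl₂·2H₂O: 190.9 × 147 = 28,060 g.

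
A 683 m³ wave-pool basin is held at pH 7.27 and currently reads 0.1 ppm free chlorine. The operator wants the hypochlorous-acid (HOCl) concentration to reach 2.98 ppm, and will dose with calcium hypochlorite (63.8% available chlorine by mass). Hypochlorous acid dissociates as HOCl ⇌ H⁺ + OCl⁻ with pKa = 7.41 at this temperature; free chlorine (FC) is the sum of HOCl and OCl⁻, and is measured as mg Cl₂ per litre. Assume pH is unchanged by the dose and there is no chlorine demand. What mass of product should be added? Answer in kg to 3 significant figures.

5.39 kg

Volume: 683 m³ = 683,000 L.
[OCl⁻]/[HOCl] = 10^(pH − pKa) = 10^(7.27 − 7.41) = 0.7244; fraction as HOCl = 1/(1 + 0.7244) = 0.5799.
Free chlorine required for 2.98 ppm HOCl: 2.98 / 0.5799 = 5.139 ppm.
FC to add: 5.139 − 0.1 = 5.039 mg/L as Cl₂.
Cl₂ equivalent: 5.039 mg/L × 683,000 L = 3442 g.
Product at 63.8% available Cl: 3442 / 0.638 = 5394 g.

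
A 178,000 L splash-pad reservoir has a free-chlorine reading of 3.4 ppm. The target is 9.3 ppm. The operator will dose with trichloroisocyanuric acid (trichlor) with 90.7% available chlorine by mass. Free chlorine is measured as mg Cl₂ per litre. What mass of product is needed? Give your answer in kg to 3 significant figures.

Chlorine deficit: 9.3 − 3.4 = 5.9 ppm = 5.9 mg/L as Cl₂.
Cl₂ equivalent needed: 5.9 mg/L × 178,000 L = 1,050,000 mg = 1050 g.
Product at 90.7% available chlorine: 1050 / 0.907 = 1158 g.

1.16 kg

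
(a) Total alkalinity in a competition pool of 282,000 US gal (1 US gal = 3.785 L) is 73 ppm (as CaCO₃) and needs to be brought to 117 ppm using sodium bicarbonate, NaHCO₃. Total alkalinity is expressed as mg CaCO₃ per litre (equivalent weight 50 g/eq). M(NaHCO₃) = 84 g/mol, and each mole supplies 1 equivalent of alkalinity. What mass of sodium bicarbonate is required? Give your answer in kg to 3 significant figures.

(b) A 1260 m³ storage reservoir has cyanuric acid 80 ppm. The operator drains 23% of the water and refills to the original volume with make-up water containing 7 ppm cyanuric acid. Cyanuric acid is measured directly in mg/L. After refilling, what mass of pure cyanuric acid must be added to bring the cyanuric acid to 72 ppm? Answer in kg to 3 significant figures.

(a) 78.9 kg; (b) 11.1 kg

(a) Volume: 282,000 US gal × 3.785 L/gal = 1,067,370 L.
(a) Alkalinity to add: (117 − 73) = 44 mg/L as CaCO₃ × 1,067,370 L = 46,960 g as CaCO₃.
(a) Equivalents: 46,960 g ÷ 50 g/eq = 939.3 eq.
(a) NaHCO₃ supplies 1 eq per mole → 939.3 mol.
(a) Mass: 939.3 mol × 84 g/mol = 78,900 g.

(b) Volume: 1260 m³ = 1,260,000 L.
(b) After draining 23% and refilling: 80 × 0.77 + 7 × 0.23 = 63.21 ppm.
(b) Deficit to target: 72 − 63.21 = 8.79 mg/L.
(b) Mass: 8.79 mg/L × 1,260,000 L = 11,080 g cyanuric acid.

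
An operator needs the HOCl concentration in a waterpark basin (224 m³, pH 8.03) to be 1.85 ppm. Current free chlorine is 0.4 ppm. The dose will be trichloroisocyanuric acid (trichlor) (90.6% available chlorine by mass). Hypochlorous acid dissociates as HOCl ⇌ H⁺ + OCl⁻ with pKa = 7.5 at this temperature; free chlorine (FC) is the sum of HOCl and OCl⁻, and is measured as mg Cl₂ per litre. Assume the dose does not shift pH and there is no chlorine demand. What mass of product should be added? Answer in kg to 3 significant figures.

1.91 kg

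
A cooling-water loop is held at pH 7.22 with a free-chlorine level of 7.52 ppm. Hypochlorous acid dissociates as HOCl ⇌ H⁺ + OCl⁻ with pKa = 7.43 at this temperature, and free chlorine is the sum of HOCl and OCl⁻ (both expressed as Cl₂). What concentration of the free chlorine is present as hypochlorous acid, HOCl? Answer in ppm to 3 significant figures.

[OCl⁻]/[HOCl] = 10^(pH − pKa) = 10^(7.22 − 7.43) = 10^-0.21 = 0.6166.
Fraction as HOCl = 1 / (1 + 0.6166) = 0.6186.
HOCl = 0.6186 × 7.52 ppm = 4.652 ppm.

4.65 ppm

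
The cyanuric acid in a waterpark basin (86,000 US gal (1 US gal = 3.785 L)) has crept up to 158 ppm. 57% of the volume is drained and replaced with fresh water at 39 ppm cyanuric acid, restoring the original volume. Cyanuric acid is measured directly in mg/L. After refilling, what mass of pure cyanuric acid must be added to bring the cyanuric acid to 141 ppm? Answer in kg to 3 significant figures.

16.5 kg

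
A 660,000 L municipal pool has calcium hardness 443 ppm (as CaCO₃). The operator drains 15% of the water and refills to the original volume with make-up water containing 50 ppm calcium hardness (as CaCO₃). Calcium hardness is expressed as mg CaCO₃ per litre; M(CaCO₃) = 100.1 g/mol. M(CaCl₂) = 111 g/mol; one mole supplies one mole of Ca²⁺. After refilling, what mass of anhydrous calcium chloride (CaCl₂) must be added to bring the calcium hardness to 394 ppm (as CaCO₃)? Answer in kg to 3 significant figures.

7.28 kg

After draining 15% and refilling: 443 × 0.85 + 50 × 0.15 = 384.05 ppm.
Deficit to target: 394 − 384.05 = 9.95 mg/L.
As CaCO₃: 9.95 mg/L × 660,000 L = 6567 g; ÷ 100.1 = 65.6 mol Ca²⁺.
Mass: 65.6 × 111 = 7282 g.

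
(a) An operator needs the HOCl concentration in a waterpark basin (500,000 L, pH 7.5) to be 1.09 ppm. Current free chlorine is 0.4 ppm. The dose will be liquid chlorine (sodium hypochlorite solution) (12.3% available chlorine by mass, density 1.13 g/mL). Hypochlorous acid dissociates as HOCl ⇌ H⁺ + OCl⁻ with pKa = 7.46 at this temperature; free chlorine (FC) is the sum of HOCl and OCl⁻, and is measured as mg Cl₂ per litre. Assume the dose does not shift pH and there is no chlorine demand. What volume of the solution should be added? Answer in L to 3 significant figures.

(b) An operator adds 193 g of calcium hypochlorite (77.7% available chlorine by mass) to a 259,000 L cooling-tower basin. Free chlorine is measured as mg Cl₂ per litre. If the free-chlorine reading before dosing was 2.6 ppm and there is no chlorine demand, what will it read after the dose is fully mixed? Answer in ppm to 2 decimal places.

(a) 6.78 L; (b) 3.18 ppm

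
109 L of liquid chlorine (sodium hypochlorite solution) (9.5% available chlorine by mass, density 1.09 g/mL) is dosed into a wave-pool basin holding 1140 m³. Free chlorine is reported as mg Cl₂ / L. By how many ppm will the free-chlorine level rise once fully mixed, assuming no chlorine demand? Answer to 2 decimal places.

Volume: 1140 m³ = 1,140,000 L.
Mass of solution: 109 L × 1000 mL/L × 1.09 g/mL = 118,800 g.
Available chlorine delivered: 118,800 g × 0.095 = 11,290 g as Cl₂.
Concentration rise: 11,290 g / 1,140,000 L = 9.901 mg/L = 9.90 ppm.

9.90 ppm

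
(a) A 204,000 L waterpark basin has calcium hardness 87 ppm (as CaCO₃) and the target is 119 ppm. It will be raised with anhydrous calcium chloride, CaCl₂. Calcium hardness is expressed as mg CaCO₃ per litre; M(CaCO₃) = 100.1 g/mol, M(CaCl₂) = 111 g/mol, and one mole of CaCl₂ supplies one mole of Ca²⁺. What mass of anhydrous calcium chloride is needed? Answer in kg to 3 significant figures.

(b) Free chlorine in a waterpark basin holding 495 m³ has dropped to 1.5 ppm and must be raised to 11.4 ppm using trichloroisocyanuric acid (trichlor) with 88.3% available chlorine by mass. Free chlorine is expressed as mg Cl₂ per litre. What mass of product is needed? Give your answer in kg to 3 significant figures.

(a) Hardness to add: (119 − 87) = 32 mg/L as CaCO₃ × 204,000 L = 6528 g as CaCO₃.
(a) Moles of Ca²⁺ (1 mol Ca²⁺ ≡ 1 mol CaCO₃): 6528 / 100.1 g/mol = 65.21 mol.
(a) Mass of CaCl₂: 65.21 × 111 = 7239 g.

(b) Volume: 495 m³ = 495,000 L.
(b) Chlorine deficit: 11.4 − 1.5 = 9.9 ppm = 9.9 mg/L as Cl₂.
(b) Cl₂ equivalent needed: 9.9 mg/L × 495,000 L = 4,900,000 mg = 4900 g.
(b) Product at 88.3% available chlorine: 4900 / 0.883 = 5550 g.

(a) 7.24 kg; (b) 5.55 kg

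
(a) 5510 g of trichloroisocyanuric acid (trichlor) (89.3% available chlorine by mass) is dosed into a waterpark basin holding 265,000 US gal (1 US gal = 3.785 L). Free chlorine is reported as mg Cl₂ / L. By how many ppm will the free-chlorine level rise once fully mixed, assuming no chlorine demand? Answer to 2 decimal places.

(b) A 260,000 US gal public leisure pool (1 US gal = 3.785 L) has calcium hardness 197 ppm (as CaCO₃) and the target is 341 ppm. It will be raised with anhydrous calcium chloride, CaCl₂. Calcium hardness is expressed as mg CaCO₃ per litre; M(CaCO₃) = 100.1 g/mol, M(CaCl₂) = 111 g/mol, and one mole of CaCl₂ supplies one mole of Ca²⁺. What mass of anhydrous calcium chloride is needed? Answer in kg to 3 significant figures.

(a) 4.91 ppm; (b) 157 kg

(a) Volume: 265,000 US gal × 3.785 L/gal = 1,003,025 L.
(a) Available chlorine delivered: 5510 g × 0.893 = 4920 g as Cl₂.
(a) Concentration rise: 4920 g / 1,003,025 L = 4.906 mg/L = 4.91 ppm.

(b) Volume: 260,000 US gal × 3.785 L/gal = 984,100 L.
(b) Hardness to add: (341 − 197) = 144 mg/L as CaCO₃ × 984,100 L = 141,700 g as CaCO₃.
(b) Moles of Ca²⁺ (1 mol Ca²⁺ ≡ 1 mol CaCO₃): 141,700 / 100.1 g/mol = 1416 mol.
(b) Mass of CaCl₂: 1416 × 111 = 157,100 g.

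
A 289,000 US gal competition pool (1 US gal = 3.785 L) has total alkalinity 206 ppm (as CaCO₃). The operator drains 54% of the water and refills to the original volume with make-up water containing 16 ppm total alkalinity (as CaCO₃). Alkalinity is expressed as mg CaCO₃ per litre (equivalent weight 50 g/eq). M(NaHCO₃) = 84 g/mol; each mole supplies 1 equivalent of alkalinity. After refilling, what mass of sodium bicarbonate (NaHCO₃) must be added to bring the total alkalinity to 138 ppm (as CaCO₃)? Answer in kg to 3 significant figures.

63.6 kg

Volume: 289,000 US gal × 3.785 L/gal = 1,093,865 L.
After draining 54% and refilling: 206 × 0.46 + 16 × 0.54 = 103.4 ppm.
Deficit to target: 138 − 103.4 = 34.6 mg/L.
As CaCO₃: 34.6 mg/L × 1,093,865 L = 37,850 g; ÷ 50 g/eq ÷ 1 = 757 mol NaHCO₃.
Mass: 757 × 84 = 63,580 g.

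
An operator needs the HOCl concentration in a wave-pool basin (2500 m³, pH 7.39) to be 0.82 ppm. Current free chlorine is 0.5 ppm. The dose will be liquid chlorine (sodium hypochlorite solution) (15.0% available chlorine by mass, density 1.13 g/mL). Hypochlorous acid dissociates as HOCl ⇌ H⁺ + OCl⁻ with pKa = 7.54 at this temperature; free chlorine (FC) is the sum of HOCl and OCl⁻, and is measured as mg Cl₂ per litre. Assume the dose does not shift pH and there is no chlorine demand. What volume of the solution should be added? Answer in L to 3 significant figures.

13.3 L

Volume: 2500 m³ = 2,500,000 L.
[OCl⁻]/[HOCl] = 10^(pH − pKa) = 10^(7.39 − 7.54) = 0.7079; fraction as HOCl = 1/(1 + 0.7079) = 0.5855.
Free chlorine required for 0.82 ppm HOCl: 0.82 / 0.5855 = 1.401 ppm.
FC to add: 1.401 − 0.5 = 0.9005 mg/L as Cl₂.
Cl₂ equivalent: 0.9005 mg/L × 2,500,000 L = 2251 g.
Product at 15.0% available Cl: 2251 / 0.15 = 15,010 g.
Volume: 15,010 g ÷ 1.13 g/mL = 13,280 mL.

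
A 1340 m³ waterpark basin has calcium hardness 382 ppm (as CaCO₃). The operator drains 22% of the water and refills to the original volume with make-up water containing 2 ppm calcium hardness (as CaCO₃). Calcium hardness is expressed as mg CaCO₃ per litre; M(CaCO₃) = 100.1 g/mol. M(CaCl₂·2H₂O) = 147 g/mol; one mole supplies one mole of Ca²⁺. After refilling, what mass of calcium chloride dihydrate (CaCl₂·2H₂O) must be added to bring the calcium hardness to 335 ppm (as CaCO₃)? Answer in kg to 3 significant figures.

72.0 kg

Volume: 1340 m³ = 1,340,000 L.
After draining 22% and refilling: 382 × 0.78 + 2 × 0.22 = 298.4 ppm.
Deficit to target: 335 − 298.4 = 36.6 mg/L.
As CaCO₃: 36.6 mg/L × 1,340,000 L = 49,040 g; ÷ 100.1 = 490 mol Ca²⁺.
Mass: 490 × 147 = 72,020 g.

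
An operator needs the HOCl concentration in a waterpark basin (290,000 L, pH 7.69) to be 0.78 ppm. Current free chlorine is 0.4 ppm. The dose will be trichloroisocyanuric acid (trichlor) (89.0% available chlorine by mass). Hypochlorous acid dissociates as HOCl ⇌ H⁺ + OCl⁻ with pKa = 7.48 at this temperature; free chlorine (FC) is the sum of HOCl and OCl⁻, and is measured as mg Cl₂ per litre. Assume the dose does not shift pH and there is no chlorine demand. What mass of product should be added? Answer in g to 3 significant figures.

536 g

[OCl⁻]/[HOCl] = 10^(pH − pKa) = 10^(7.69 − 7.48) = 1.622; fraction as HOCl = 1/(1 + 1.622) = 0.3814.
Free chlorine required for 0.78 ppm HOCl: 0.78 / 0.3814 = 2.045 ppm.
FC to add: 2.045 − 0.4 = 1.645 mg/L as Cl₂.
Cl₂ equivalent: 1.645 mg/L × 290,000 L = 477.1 g.
Product at 89.0% available Cl: 477.1 / 0.89 = 536 g.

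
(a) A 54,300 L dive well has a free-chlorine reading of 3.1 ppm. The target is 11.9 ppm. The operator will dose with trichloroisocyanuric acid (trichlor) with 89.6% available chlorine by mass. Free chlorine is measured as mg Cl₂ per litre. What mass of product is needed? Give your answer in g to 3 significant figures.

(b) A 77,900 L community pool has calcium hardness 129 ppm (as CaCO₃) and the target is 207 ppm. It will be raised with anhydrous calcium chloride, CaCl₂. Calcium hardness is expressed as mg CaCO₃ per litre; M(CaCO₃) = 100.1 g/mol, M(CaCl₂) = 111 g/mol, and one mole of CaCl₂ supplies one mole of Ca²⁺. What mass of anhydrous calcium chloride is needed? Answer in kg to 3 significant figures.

(a) Chlorine deficit: 11.9 − 3.1 = 8.8 ppm = 8.8 mg/L as Cl₂.
(a) Cl₂ equivalent needed: 8.8 mg/L × 54,300 L = 477,800 mg = 477.8 g.
(a) Product at 89.6% available chlorine: 477.8 / 0.896 = 533.3 g.

(b) Hardness to add: (207 − 129) = 78 mg/L as CaCO₃ × 77,900 L = 6076 g as CaCO₃.
(b) Moles of Ca²⁺ (1 mol Ca²⁺ ≡ 1 mol CaCO₃): 6076 / 100.1 g/mol = 60.7 mol.
(b) Mass of CaCl₂: 60.7 × 111 = 6738 g.

(a) 533 g; (b) 6.74 kg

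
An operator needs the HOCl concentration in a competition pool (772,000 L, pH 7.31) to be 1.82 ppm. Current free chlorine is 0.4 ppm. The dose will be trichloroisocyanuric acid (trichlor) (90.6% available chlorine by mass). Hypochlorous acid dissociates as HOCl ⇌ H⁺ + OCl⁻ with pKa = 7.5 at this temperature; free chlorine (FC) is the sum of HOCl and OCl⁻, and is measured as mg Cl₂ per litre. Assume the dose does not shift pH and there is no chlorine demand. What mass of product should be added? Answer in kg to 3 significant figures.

[OCl⁻]/[HOCl] = 10^(pH − pKa) = 10^(7.31 − 7.5) = 0.6457; fraction as HOCl = 1/(1 + 0.6457) = 0.6077.
Free chlorine required for 1.82 ppm HOCl: 1.82 / 0.6077 = 2.995 ppm.
FC to add: 2.995 − 0.4 = 2.595 mg/L as Cl₂.
Cl₂ equivalent: 2.595 mg/L × 772,000 L = 2003 g.
Product at 90.6% available Cl: 2003 / 0.906 = 2211 g.

2.21 kg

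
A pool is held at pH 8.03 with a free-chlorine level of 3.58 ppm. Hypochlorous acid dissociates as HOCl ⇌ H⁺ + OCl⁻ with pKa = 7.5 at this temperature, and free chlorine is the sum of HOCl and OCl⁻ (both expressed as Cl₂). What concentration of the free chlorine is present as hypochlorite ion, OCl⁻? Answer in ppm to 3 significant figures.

[OCl⁻]/[HOCl] = 10^(pH − pKa) = 10^(8.03 − 7.5) = 10^0.53 = 3.388.
Fraction as HOCl = 1 / (1 + 3.388) = 0.2279.
OCl⁻ = (1 − 0.2279) × 3.58 ppm = 2.764 ppm.

2.76 ppm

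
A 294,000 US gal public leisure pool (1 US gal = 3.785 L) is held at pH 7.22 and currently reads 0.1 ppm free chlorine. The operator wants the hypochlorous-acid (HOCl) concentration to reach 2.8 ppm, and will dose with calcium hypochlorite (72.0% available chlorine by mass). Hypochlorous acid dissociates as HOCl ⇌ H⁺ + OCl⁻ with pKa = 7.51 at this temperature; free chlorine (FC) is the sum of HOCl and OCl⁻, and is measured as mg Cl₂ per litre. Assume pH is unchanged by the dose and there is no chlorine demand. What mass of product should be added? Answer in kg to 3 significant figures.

6.39 kg

Volume: 294,000 US gal × 3.785 L/gal = 1,112,790 L.
[OCl⁻]/[HOCl] = 10^(pH − pKa) = 10^(7.22 − 7.51) = 0.5129; fraction as HOCl = 1/(1 + 0.5129) = 0.661.
Free chlorine required for 2.8 ppm HOCl: 2.8 / 0.661 = 4.236 ppm.
FC to add: 4.236 − 0.1 = 4.136 mg/L as Cl₂.
Cl₂ equivalent: 4.136 mg/L × 1,112,790 L = 4603 g.
Product at 72.0% available Cl: 4603 / 0.72 = 6392 g.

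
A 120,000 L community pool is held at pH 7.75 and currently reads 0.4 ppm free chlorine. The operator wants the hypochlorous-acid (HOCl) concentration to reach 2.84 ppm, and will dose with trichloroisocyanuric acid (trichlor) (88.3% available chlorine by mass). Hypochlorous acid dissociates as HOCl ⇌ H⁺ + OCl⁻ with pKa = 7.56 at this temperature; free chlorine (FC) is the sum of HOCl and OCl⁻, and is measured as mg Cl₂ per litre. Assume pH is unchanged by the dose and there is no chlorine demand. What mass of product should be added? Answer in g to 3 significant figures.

[OCl⁻]/[HOCl] = 10^(pH − pKa) = 10^(7.75 − 7.56) = 1.549; fraction as HOCl = 1/(1 + 1.549) = 0.3923.
Free chlorine required for 2.84 ppm HOCl: 2.84 / 0.3923 = 7.239 ppm.
FC to add: 7.239 − 0.4 = 6.839 mg/L as Cl₂.
Cl₂ equivalent: 6.839 mg/L × 120,000 L = 820.6 g.
Product at 88.3% available Cl: 820.6 / 0.883 = 929.4 g.

929 g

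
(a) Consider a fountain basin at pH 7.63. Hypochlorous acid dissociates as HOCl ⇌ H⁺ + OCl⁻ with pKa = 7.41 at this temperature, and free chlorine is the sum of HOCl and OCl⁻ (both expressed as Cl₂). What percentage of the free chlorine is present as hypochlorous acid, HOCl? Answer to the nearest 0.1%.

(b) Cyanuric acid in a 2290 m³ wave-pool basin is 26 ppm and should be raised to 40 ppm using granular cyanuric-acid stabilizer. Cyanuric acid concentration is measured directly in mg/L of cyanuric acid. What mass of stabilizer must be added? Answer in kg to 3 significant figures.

(a) 37.6%; (b) 32.1 kg

(a) [OCl⁻]/[HOCl] = 10^(pH − pKa) = 10^(7.63 − 7.41) = 10^0.22 = 1.66.
(a) Fraction as HOCl = 1 / (1 + 1.66) = 0.376.

(b) Volume: 2290 m³ = 2,290,000 L.
(b) CYA to add: (40 − 26) = 14 mg/L × 2,290,000 L = 32,060 g cyanuric acid.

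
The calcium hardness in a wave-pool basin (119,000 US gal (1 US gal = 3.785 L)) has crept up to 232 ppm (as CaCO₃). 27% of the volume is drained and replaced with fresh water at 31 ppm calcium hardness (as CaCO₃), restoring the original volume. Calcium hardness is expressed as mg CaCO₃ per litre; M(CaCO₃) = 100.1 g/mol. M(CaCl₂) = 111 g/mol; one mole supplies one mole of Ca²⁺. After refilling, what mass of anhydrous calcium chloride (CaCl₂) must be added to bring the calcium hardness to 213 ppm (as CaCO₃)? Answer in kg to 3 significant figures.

17.6 kg

Volume: 119,000 US gal × 3.785 L/gal = 450,415 L.
After draining 27% and refilling: 232 × 0.73 + 31 × 0.27 = 177.73 ppm.
Deficit to target: 213 − 177.73 = 35.27 mg/L.
As CaCO₃: 35.27 mg/L × 450,415 L = 15,890 g; ÷ 100.1 = 158.7 mol Ca²⁺.
Mass: 158.7 × 111 = 17,620 g.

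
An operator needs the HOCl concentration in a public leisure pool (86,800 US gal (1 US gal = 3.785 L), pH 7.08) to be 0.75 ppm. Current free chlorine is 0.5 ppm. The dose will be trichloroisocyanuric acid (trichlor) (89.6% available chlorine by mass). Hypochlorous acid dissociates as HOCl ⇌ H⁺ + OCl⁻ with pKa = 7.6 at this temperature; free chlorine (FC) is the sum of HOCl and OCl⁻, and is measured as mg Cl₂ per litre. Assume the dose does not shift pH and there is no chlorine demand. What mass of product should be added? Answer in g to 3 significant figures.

175 g

Volume: 86,800 US gal × 3.785 L/gal = 328,538 L.
[OCl⁻]/[HOCl] = 10^(pH − pKa) = 10^(7.08 − 7.6) = 0.302; fraction as HOCl = 1/(1 + 0.302) = 0.7681.
Free chlorine required for 0.75 ppm HOCl: 0.75 / 0.7681 = 0.9765 ppm.
FC to add: 0.9765 − 0.5 = 0.4765 mg/L as Cl₂.
Cl₂ equivalent: 0.4765 mg/L × 328,538 L = 156.5 g.
Product at 89.6% available Cl: 156.5 / 0.896 = 174.7 g.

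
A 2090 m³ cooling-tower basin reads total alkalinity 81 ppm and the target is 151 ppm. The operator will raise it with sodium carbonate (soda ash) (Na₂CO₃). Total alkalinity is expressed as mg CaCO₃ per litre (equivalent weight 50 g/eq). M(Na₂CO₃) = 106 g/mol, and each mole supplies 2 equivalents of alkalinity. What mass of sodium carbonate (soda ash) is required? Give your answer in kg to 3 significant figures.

155 kg

Volume: 2090 m³ = 2,090,000 L.
Alkalinity to add: (151 − 81) = 70 mg/L as CaCO₃ × 2,090,000 L = 146,300 g as CaCO₃.
Equivalents: 146,300 g ÷ 50 g/eq = 2926 eq.
Each mole of Na₂CO₃ supplies 2 eq, so 2926 / 2 = 1463 mol.
Mass: 1463 mol × 106 g/mol = 155,100 g.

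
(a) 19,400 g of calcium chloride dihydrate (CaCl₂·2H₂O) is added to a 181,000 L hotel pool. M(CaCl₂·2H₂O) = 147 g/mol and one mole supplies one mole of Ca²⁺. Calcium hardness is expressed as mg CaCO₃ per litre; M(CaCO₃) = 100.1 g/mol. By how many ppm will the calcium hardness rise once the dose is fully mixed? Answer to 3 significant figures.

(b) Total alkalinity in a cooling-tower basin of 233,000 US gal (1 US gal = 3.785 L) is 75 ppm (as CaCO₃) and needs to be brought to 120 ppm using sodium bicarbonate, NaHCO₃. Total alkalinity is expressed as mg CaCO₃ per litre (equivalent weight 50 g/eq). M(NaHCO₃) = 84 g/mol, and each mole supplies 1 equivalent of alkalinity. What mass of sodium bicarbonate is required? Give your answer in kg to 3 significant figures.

(a) Moles of Ca²⁺: 19,400 g ÷ 147 g/mol = 132 mol.
(a) As CaCO₃: 132 mol × 100.1 g/mol = 13,210 g.
(a) Rise: 13,210 g / 181,000 L × 1000 = 72.99 mg/L.

(b) Volume: 233,000 US gal × 3.785 L/gal = 881,905 L.
(b) Alkalinity to add: (120 − 75) = 45 mg/L as CaCO₃ × 881,905 L = 39,690 g as CaCO₃.
(b) Equivalents: 39,690 g ÷ 50 g/eq = 793.7 eq.
(b) NaHCO₃ supplies 1 eq per mole → 793.7 mol.
(b) Mass: 793.7 mol × 84 g/mol = 66,670 g.

(a) 73.0 ppm; (b) 66.7 kg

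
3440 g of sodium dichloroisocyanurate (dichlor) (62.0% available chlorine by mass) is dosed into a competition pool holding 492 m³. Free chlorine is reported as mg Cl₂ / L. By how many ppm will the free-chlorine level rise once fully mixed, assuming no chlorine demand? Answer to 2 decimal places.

Volume: 492 m³ = 492,000 L.
Available chlorine delivered: 3440 g × 0.62 = 2133 g as Cl₂.
Concentration rise: 2133 g / 492,000 L = 4.335 mg/L = 4.33 ppm.

4.33 ppm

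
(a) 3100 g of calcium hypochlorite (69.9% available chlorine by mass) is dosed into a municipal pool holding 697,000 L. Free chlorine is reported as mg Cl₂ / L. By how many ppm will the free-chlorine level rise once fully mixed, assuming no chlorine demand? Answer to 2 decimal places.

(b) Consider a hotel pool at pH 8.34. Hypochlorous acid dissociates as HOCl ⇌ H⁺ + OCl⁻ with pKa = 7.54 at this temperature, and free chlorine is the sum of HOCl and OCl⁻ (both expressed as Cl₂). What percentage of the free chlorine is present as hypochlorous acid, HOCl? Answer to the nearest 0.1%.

(a) Available chlorine delivered: 3100 g × 0.699 = 2167 g as Cl₂.
(a) Concentration rise: 2167 g / 697,000 L = 3.109 mg/L = 3.11 ppm.

(b) [OCl⁻]/[HOCl] = 10^(pH − pKa) = 10^(8.34 − 7.54) = 10^0.80 = 6.31.
(b) Fraction as HOCl = 1 / (1 + 6.31) = 0.1368.

(a) 3.11 ppm; (b) 13.7%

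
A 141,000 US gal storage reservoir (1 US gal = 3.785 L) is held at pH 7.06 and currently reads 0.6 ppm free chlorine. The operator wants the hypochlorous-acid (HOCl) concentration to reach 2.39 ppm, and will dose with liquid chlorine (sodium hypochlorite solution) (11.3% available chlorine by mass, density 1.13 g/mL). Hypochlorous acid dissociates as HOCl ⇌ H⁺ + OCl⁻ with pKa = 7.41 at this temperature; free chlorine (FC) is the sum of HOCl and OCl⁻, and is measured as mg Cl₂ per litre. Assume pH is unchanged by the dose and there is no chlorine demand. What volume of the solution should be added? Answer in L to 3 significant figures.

Volume: 141,000 US gal × 3.785 L/gal = 533,685 L.
[OCl⁻]/[HOCl] = 10^(pH − pKa) = 10^(7.06 − 7.41) = 0.4467; fraction as HOCl = 1/(1 + 0.4467) = 0.6912.
Free chlorine required for 2.39 ppm HOCl: 2.39 / 0.6912 = 3.458 ppm.
FC to add: 3.458 − 0.6 = 2.858 mg/L as Cl₂.
Cl₂ equivalent: 2.858 mg/L × 533,685 L = 1525 g.
Product at 11.3% available Cl: 1525 / 0.113 = 13,500 g.
Volume: 13,500 g ÷ 1.13 g/mL = 11,940 mL.

11.9 L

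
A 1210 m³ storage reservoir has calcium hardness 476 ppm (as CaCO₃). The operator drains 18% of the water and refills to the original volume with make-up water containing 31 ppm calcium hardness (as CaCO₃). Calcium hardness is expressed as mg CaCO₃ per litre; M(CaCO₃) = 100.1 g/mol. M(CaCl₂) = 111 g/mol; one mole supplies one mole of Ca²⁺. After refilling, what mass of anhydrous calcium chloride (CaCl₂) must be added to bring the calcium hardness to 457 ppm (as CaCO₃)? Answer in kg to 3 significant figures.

82.0 kg

Volume: 1210 m³ = 1,210,000 L.
After draining 18% and refilling: 476 × 0.82 + 31 × 0.18 = 395.9 ppm.
Deficit to target: 457 − 395.9 = 61.1 mg/L.
As CaCO₃: 61.1 mg/L × 1,210,000 L = 73,930 g; ÷ 100.1 = 738.6 mol Ca²⁺.
Mass: 738.6 × 111 = 81,980 g.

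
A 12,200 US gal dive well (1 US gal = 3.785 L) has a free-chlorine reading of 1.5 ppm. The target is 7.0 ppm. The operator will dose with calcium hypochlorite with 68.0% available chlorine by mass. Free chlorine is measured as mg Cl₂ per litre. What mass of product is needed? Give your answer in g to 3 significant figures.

Volume: 12,200 US gal × 3.785 L/gal = 46,177 L.
Chlorine deficit: 7.0 − 1.5 = 5.5 ppm = 5.5 mg/L as Cl₂.
Cl₂ equivalent needed: 5.5 mg/L × 46,177 L = 254,000 mg = 254 g.
Product at 68.0% available chlorine: 254 / 0.68 = 373.5 g.

373 g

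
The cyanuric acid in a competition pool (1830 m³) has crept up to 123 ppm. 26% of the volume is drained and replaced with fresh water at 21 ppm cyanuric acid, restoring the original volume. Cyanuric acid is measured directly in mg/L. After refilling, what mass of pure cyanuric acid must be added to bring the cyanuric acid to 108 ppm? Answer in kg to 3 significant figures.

Volume: 1830 m³ = 1,830,000 L.
After draining 26% and refilling: 123 × 0.74 + 21 × 0.26 = 96.48 ppm.
Deficit to target: 108 − 96.48 = 11.52 mg/L.
Mass: 11.52 mg/L × 1,830,000 L = 21,080 g cyanuric acid.

21.1 kg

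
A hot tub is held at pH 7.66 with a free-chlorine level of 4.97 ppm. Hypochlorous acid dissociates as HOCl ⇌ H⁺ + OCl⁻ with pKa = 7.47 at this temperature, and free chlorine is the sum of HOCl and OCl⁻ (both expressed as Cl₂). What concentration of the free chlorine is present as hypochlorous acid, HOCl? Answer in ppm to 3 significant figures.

1.95 ppm

[OCl⁻]/[HOCl] = 10^(pH − pKa) = 10^(7.66 − 7.47) = 10^0.19 = 1.549.
Fraction as HOCl = 1 / (1 + 1.549) = 0.3923.
HOCl = 0.3923 × 4.97 ppm = 1.95 ppm.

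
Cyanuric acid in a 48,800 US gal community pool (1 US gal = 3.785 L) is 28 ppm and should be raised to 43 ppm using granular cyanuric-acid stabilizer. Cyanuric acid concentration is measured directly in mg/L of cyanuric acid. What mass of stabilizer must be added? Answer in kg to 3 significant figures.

Volume: 48,800 US gal × 3.785 L/gal = 184,708 L.
CYA to add: (43 − 28) = 15 mg/L × 184,708 L = 2771 g cyanuric acid.

2.77 kg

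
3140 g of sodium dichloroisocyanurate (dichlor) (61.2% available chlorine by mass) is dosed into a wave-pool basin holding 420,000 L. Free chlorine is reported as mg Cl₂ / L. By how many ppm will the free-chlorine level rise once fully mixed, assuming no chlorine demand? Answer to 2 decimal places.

4.58 ppm

Available chlorine delivered: 3140 g × 0.612 = 1922 g as Cl₂.
Concentration rise: 1922 g / 420,000 L = 4.575 mg/L = 4.58 ppm.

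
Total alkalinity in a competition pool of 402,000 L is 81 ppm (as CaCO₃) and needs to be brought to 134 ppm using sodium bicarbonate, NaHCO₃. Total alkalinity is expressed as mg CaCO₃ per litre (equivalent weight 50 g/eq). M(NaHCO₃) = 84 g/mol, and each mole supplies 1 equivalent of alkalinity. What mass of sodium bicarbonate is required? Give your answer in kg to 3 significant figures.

Alkalinity to add: (134 − 81) = 53 mg/L as CaCO₃ × 402,000 L = 21,310 g as CaCO₃.
Equivalents: 21,310 g ÷ 50 g/eq = 426.1 eq.
NaHCO₃ supplies 1 eq per mole → 426.1 mol.
Mass: 426.1 mol × 84 g/mol = 35,790 g.

35.8 kg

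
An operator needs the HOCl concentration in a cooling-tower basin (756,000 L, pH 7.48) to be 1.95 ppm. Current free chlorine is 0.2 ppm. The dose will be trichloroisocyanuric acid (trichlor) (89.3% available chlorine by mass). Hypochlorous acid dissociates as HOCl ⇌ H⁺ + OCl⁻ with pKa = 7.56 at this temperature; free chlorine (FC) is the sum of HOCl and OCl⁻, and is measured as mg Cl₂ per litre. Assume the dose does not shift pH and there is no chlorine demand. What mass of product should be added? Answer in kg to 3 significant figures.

[OCl⁻]/[HOCl] = 10^(pH − pKa) = 10^(7.48 − 7.56) = 0.8318; fraction as HOCl = 1/(1 + 0.8318) = 0.5459.
Free chlorine required for 1.95 ppm HOCl: 1.95 / 0.5459 = 3.572 ppm.
FC to add: 3.572 − 0.2 = 3.372 mg/L as Cl₂.
Cl₂ equivalent: 3.372 mg/L × 756,000 L = 2549 g.
Product at 89.3% available Cl: 2549 / 0.893 = 2855 g.

2.85 kg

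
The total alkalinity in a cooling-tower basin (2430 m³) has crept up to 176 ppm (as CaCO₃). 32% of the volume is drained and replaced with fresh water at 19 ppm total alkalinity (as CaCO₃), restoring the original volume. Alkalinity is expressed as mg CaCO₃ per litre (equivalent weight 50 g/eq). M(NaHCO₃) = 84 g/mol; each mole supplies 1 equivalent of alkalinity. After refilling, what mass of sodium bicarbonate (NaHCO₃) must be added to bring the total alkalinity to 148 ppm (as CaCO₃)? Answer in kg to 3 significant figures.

90.8 kg

Volume: 2430 m³ = 2,430,000 L.
After draining 32% and refilling: 176 × 0.68 + 19 × 0.32 = 125.76 ppm.
Deficit to target: 148 − 125.76 = 22.24 mg/L.
As CaCO₃: 22.24 mg/L × 2,430,000 L = 54,040 g; ÷ 50 g/eq ÷ 1 = 1081 mol NaHCO₃.
Mass: 1081 × 84 = 90,790 g.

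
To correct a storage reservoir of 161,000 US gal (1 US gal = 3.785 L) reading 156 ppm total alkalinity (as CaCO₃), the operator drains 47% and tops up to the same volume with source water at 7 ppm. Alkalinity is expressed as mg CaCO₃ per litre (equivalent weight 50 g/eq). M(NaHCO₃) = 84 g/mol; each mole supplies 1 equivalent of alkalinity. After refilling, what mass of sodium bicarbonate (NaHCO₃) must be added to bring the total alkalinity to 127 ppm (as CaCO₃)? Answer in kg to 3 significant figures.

42.0 kg

Volume: 161,000 US gal × 3.785 L/gal = 609,385 L.
After draining 47% and refilling: 156 × 0.53 + 7 × 0.47 = 85.97 ppm.
Deficit to target: 127 − 85.97 = 41.03 mg/L.
As CaCO₃: 41.03 mg/L × 609,385 L = 25,000 g; ÷ 50 g/eq ÷ 1 = 500.1 mol NaHCO₃.
Mass: 500.1 × 84 = 42,010 g.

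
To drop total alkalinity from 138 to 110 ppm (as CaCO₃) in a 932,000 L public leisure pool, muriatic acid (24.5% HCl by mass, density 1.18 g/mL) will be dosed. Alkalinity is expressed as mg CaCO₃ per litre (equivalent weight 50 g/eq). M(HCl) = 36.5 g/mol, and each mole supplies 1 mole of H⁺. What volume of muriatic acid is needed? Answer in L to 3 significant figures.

65.9 L

Alkalinity to neutralize: (138 − 110) = 28 mg/L as CaCO₃ × 932,000 L = 26,100 g as CaCO₃.
Equivalents of H⁺ required: 26,100 ÷ 50 g/eq = 521.9 eq = 521.9 mol HCl.
Mass of HCl: 521.9 × 36.5 = 19,050 g.
Mass of 24.5% solution: 19,050 / 0.245 = 77,760 g.
Volume: 77,760 g ÷ 1.18 g/mL = 65,890 mL.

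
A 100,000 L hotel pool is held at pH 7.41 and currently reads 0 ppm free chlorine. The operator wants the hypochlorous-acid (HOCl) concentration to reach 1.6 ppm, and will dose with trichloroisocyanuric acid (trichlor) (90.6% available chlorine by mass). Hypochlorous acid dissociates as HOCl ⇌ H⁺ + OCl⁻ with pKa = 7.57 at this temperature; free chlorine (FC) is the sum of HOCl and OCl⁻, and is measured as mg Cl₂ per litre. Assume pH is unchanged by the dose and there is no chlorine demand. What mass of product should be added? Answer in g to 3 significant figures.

299 g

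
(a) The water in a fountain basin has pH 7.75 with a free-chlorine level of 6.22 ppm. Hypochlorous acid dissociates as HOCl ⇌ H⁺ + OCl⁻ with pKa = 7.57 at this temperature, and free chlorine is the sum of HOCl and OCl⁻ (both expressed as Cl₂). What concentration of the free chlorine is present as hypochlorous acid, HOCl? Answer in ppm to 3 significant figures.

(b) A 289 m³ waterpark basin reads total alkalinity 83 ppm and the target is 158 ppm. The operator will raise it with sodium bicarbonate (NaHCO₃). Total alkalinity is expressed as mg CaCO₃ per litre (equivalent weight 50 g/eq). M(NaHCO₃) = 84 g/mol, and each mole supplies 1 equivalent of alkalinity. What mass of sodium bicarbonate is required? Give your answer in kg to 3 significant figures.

(a) 2.47 ppm; (b) 36.4 kg

(a) [OCl⁻]/[HOCl] = 10^(pH − pKa) = 10^(7.75 − 7.57) = 10^0.18 = 1.514.
(a) Fraction as HOCl = 1 / (1 + 1.514) = 0.3978.
(a) HOCl = 0.3978 × 6.22 ppm = 2.475 ppm.

(b) Volume: 289 m³ = 289,000 L.
(b) Alkalinity to add: (158 − 83) = 75 mg/L as CaCO₃ × 289,000 L = 21,680 g as CaCO₃.
(b) Equivalents: 21,680 g ÷ 50 g/eq = 433.5 eq.
(b) NaHCO₃ supplies 1 eq per mole → 433.5 mol.
(b) Mass: 433.5 mol × 84 g/mol = 36,410 g.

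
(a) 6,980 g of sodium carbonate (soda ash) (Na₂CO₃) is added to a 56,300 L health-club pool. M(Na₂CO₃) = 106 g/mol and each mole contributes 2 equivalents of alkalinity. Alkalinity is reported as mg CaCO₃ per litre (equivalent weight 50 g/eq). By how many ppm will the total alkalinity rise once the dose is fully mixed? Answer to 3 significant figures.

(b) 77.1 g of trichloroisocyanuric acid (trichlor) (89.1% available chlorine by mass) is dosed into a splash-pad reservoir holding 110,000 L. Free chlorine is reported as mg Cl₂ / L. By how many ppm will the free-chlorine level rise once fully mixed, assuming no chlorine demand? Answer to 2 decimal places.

(a) 117 ppm; (b) 0.62 ppm

(a) Moles of Na₂CO₃: 6,980 g ÷ 106 g/mol = 65.85 mol → 131.7 eq of alkalinity.
(a) As CaCO₃: 131.7 eq × 50 g/eq = 6585 g.
(a) Rise: 6585 g / 56,300 L × 1000 = 117 mg/L.

(b) Available chlorine delivered: 77.1 g × 0.891 = 68.7 g as Cl₂.
(b) Concentration rise: 68.7 g / 110,000 L = 0.6245 mg/L = 0.62 ppm.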